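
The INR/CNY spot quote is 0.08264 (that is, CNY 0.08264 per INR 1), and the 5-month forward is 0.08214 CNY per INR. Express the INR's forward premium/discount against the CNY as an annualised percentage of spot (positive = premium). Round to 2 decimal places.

-1.45%

T = 5/12 years.
Period premium: (0.08214 − 0.08264)/0.08264 = -0.0060503.
×(1/T) gives -1.45% p.a.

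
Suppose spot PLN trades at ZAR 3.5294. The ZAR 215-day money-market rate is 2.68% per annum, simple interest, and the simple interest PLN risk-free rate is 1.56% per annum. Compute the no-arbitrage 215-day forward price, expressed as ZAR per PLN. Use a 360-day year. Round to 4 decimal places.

T = 215/360 years.
ZAR accumulates by 1 + 0.0268×215/360 = 1.0160056.
PLN growth factor: 1 + 0.0156×215/360 = 1.0093167.
Forward (ZAR per PLN) = 3.5294 × 1.0160056 / 1.0093167 = 3.552790.

3.5528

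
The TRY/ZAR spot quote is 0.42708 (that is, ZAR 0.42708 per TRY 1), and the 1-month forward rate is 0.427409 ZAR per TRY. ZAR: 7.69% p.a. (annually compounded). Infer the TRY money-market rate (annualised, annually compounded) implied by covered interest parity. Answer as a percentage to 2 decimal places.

6.70%

T = 1/12 years.
CIP gives F = S · g_ZAR/g_TRY, so g_ZAR/g_TRY = 0.427409/0.42708 = 1.0007703.
ZAR growth factor: (1 + 0.0769)^(1/12) = 1.006193.
Hence g_TRY = 1.0054185.
r = 1.0054185^(12/1) − 1 = 0.066995 → 6.70%.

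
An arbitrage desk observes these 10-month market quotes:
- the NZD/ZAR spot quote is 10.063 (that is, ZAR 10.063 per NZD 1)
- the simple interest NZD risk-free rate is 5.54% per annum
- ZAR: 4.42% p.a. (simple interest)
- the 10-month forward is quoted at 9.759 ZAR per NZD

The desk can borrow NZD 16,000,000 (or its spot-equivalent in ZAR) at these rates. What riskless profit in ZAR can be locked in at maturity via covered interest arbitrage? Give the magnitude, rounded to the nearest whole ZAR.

ZAR 3,585,813

T = 10/12 years.
Invest the NZD and cover forward: 16,000,000 × 1.04616666667 × 9.759 = ZAR 163,352,648.00.
Convert at spot and invest in ZAR: 16,000,000 × 10.063 × 1.03683333333 = ZAR 166,938,461.33.
The quoted forward undervalues NZD, so borrow NZD, convert to ZAR at spot, deposit the ZAR at 4.42%, and buy NZD forward at 9.759 to cover the loan.
Profit = 166,938,461.33 − 163,352,648.00 = ZAR 3,585,813.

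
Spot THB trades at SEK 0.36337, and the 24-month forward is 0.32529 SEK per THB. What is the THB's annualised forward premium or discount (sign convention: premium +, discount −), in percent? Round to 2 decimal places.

T = 2 years.
Period premium: (0.32529 − 0.36337)/0.36337 = -0.1047968.
Per annum: -0.1047968 / 2 = -0.052398 = -5.24%.

-5.24%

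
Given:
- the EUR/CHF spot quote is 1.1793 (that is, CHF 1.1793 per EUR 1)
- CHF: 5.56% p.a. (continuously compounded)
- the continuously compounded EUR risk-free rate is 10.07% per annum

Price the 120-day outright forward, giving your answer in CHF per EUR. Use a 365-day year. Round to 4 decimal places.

T = 120/365 years.
Growth of 1 CHF over T: e^(0.0556×120/365) = 1.0184475.
EUR accumulates by e^(0.1007×120/365) = 1.033661.
CIP: F = S · (grow CHF)/(grow EUR) = 1.1793 × 1.0184475/1.033661 = 1.161943 CHF per EUR.

1.1619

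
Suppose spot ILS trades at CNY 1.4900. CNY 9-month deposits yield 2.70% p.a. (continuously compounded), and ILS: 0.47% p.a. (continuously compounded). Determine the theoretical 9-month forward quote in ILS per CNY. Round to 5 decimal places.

0.66001

T = 9/12 years.
CNY accumulates by e^(0.0270×9/12) = 1.0204564.
Growth of 1 ILS over T: e^(0.0047×9/12) = 1.0035312.
CIP: F = S · (grow CNY)/(grow ILS) = 1.49 × 1.0204564/1.0035312 = 1.515130 CNY per ILS.
Invert for ILS per CNY: 1 / 1.515130 = 0.66001.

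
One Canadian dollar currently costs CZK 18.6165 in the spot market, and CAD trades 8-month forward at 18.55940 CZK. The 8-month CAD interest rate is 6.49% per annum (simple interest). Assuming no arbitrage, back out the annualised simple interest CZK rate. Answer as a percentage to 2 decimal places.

T = 8/12 years.
CIP gives F = S · g_CZK/g_CAD, so g_CZK/g_CAD = 18.5594/18.6165 = 0.9969328.
CAD growth factor: 1 + 0.0649×8/12 = 1.0432667.
So the CZK growth factor = 1.0400668.
r = (1.0400668 − 1)/(8/12) = 0.060100 → 6.01%.

6.01%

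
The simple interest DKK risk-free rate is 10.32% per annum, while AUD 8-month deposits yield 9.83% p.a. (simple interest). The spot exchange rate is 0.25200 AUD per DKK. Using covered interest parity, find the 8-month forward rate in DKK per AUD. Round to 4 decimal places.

3.9804

T = 8/12 years.
AUD accumulates by 1 + 0.0983×8/12 = 1.0655333.
DKK growth factor: 1 + 0.1032×8/12 = 1.068800.
Forward (AUD per DKK) = 0.252 × 1.0655333 / 1.068800 = 0.2512298.
Invert for DKK per AUD: 1 / 0.2512298 = 3.9804.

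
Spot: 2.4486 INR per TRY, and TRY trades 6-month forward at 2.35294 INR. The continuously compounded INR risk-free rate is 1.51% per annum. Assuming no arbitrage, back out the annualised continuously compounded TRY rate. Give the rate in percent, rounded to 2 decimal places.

T = 6/12 years.
CIP gives F = S · g_INR/g_TRY, so g_INR/g_TRY = 2.35294/2.4486 = 0.9609328.
INR growth factor: e^(0.0151×6/12) = 1.0075786.
That pins the TRY growth at 1.0485422.
r = ln(1.0485422)/(6/12) = 0.094802 → 9.48%.

9.48%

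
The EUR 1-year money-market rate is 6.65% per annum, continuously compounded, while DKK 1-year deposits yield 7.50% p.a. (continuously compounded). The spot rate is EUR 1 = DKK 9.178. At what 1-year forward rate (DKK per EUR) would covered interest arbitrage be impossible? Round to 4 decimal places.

9.2563

T = 1 year.
Growth of 1 DKK over T: e^(0.0750×1) = 1.0778842.
EUR growth factor: e^(0.0665×1) = 1.068761.
CIP: F = S · (grow DKK)/(grow EUR) = 9.178 × 1.0778842/1.068761 = 9.256346 DKK per EUR.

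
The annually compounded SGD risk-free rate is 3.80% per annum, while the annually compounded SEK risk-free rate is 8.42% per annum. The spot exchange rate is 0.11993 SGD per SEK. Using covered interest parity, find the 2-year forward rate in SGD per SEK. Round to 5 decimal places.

0.10993

T = 2 years.
SGD accumulates by (1 + 0.0380)^2 = 1.077444.
SEK accumulates by (1 + 0.0842)^2 = 1.1754896.
So F = 0.11993 × 1.077444 / 1.1754896 = 0.1099268 (SGD/SEK).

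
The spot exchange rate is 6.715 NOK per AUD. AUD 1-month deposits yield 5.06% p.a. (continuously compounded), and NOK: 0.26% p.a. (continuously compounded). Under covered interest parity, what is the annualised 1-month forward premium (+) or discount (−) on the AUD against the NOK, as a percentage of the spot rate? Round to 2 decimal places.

T = 1/12 years.
CIP forward (NOK per AUD) = 6.715 × 1.0002167/1.0042256 = 6.688194.
(F − S)/S ÷ T = (6.688194 − 6.715)/6.715/(1/12) = -0.047903 → -4.79%.

-4.79%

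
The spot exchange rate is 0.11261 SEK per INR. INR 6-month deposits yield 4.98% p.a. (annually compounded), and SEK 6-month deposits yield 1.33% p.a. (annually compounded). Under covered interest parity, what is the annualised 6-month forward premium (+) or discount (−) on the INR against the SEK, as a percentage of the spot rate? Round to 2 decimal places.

-3.51%

T = 6/12 years.
No-arbitrage forward: 0.11261 × 1.006628 / 1.0245975 = 0.11063503 SEK/INR.
Annualised premium = (F − S)/S × (1/T) = (0.11063503 − 0.11261)/0.11261 ÷ (6/12) = -3.51%.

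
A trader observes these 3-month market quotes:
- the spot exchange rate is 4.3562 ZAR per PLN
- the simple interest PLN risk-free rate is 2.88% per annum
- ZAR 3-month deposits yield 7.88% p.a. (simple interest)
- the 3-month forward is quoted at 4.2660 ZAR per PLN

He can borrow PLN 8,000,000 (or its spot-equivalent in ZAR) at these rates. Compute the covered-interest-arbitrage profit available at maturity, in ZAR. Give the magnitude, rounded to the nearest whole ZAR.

ZAR 1,162,416

T = 3/12 years.
Invest the PLN and cover forward: 8,000,000 × 1.007200 × 4.2660 = ZAR 34,373,721.60.
Convert at spot and invest in ZAR: 8,000,000 × 4.3562 × 1.019700 = ZAR 35,536,137.12.
The quoted forward undervalues PLN, so borrow PLN, convert to ZAR at spot, deposit the ZAR at 7.88%, and buy PLN forward at 4.2660 to cover the loan.
The gap between the two covered legs is ZAR 1,162,416.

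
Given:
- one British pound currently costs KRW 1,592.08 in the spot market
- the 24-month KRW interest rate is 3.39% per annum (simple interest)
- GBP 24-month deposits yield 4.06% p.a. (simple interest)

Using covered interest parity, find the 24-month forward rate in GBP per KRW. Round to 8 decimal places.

0.00063599

T = 2 years.
Growth of 1 KRW over T: 1 + 0.0339×2 = 1.067800.
GBP accumulates by 1 + 0.0406×2 = 1.081200.
So F = 1592.08 × 1.067800 / 1.081200 = 1572.348 (KRW/GBP).
Quoted the other way: 1/1572.348 = 0.00063599 GBP per KRW.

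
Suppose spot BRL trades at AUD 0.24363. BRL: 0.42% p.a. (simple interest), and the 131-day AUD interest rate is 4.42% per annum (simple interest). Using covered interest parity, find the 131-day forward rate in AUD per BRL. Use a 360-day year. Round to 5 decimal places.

0.24717

T = 131/360 years.
AUD growth factor: 1 + 0.0442×131/360 = 1.0160839.
BRL growth factor: 1 + 0.0042×131/360 = 1.0015283.
So F = 0.24363 × 1.0160839 / 1.0015283 = 0.2471708 (AUD/BRL).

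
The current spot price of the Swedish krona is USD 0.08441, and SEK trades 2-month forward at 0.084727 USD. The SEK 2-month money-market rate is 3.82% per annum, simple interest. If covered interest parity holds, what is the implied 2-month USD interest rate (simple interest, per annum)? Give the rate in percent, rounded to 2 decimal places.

T = 2/12 years.
By CIP, F/S equals the USD-to-SEK growth ratio: 0.084727/0.08441 = 1.0037555.
SEK growth factor: 1 + 0.0382×2/12 = 1.0063667.
So the USD growth factor = 1.0101461.
r = (1.0101461 − 1)/(2/12) = 0.060877 → 6.09%.

6.09%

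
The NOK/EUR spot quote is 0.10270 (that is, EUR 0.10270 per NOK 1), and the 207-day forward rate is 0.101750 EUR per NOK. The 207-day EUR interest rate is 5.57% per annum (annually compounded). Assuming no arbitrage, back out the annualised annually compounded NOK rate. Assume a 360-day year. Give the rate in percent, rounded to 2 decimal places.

7.29%

T = 207/360 years.
By CIP, F/S equals the EUR-to-NOK growth ratio: 0.10175/0.1027 = 0.9907498.
The EUR side grows by (1 + 0.0557)^(207/360) = 1.0316581.
Hence g_NOK = 1.0412902.
Annualise: 1.0412902^(360/207) − 1 = 0.072901 = 7.29%.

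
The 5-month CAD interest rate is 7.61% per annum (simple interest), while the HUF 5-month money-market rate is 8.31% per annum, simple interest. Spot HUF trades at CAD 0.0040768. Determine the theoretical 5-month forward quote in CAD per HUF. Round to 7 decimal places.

0.0040653

T = 5/12 years.
CAD accumulates by 1 + 0.0761×5/12 = 1.0317083.
Growth of 1 HUF over T: 1 + 0.0831×5/12 = 1.034625.
Forward (CAD per HUF) = 0.0040768 × 1.0317083 / 1.034625 = 0.004065307.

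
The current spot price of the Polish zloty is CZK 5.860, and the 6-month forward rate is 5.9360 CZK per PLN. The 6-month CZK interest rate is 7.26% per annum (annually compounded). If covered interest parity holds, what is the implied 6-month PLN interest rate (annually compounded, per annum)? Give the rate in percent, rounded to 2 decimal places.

4.53%

T = 6/12 years.
CIP gives F = S · g_CZK/g_PLN, so g_CZK/g_PLN = 5.936/5.86 = 1.0129693.
The CZK side grows by (1 + 0.0726)^(6/12) = 1.035664.
That pins the PLN growth at 1.0224041.
Annualise: 1.0224041^(12/6) − 1 = 0.045310 = 4.53%.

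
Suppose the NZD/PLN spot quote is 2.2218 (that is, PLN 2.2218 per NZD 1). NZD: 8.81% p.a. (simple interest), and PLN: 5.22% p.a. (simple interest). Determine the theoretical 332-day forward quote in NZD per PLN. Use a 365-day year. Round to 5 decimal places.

T = 332/365 years.
PLN accumulates by 1 + 0.0522×332/365 = 1.0474805.
NZD growth factor: 1 + 0.0881×332/365 = 1.0801348.
Forward (PLN per NZD) = 2.2218 × 1.0474805 / 1.0801348 = 2.154631.
Invert for NZD per PLN: 1 / 2.154631 = 0.46412.

0.46412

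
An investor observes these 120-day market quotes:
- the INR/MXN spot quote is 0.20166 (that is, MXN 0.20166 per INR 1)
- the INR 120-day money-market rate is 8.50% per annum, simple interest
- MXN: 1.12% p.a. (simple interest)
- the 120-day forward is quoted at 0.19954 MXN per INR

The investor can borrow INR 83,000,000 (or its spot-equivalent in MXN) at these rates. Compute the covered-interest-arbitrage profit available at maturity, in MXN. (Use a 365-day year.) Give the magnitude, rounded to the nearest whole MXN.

T = 120/365 years.
Keep in INR, deliver into the forward: 83,000,000·1.0279452055·0.19954 = MXN 17,024,643.46.
Swap to MXN now, deposit: 83,000,000·0.20166·1.0036821918 = MXN 16,799,411.72.
The quoted forward overvalues INR, so borrow MXN, buy INR at spot, deposit the INR at 8.50%, and sell the proceeds forward at 0.19954.
Profit = 17,024,643.46 − 16,799,411.72 = MXN 225,232.

MXN 225,232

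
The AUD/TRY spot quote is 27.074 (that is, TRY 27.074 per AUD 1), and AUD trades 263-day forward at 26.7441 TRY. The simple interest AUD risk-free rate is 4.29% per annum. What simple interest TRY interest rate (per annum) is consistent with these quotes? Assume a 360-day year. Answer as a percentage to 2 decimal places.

T = 263/360 years.
CIP gives F = S · g_TRY/g_AUD, so g_TRY/g_AUD = 26.7441/27.074 = 0.9878149.
AUD growth factor: 1 + 0.0429×263/360 = 1.0313408.
So the TRY growth factor = 1.0187738.
r = (1.0187738 − 1)/(263/360) = 0.025698 → 2.57%.

2.57%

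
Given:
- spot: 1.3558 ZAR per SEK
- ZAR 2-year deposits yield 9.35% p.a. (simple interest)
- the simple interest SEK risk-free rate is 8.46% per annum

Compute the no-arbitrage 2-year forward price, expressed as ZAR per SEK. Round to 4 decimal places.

1.3764

T = 2 years.
ZAR growth factor: 1 + 0.0935×2 = 1.187000.
Growth of 1 SEK over T: 1 + 0.0846×2 = 1.169200.
CIP: F = S · (grow ZAR)/(grow SEK) = 1.3558 × 1.187000/1.169200 = 1.376441 ZAR per SEK.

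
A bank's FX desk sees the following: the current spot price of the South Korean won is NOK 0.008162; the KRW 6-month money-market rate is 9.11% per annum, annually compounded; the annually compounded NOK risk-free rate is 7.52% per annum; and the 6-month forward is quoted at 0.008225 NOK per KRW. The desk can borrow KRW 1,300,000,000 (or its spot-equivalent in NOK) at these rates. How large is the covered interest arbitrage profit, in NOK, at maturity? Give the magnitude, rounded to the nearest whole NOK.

NOK 166,602

T = 6/12 years.
Keep in KRW, deliver into the forward: 1,300,000,000·1.0445573225·0.008225 = NOK 11,168,929.17.
Swap to NOK now, deposit: 1,300,000,000·0.008162·1.0369185117 = NOK 11,002,327.56.
The quoted forward overvalues KRW, so borrow NOK, buy KRW at spot, deposit the KRW at 9.11%, and sell the proceeds forward at 0.008225.
The gap between the two covered legs is NOK 166,602.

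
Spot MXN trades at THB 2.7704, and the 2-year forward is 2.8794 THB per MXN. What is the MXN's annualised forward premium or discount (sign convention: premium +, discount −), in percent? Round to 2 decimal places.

+1.97%

T = 2 years.
Period premium: (2.8794 − 2.7704)/2.7704 = 0.0393445.
Annualise by dividing by T: 0.0393445 / 2 = 0.019672 → 1.97%.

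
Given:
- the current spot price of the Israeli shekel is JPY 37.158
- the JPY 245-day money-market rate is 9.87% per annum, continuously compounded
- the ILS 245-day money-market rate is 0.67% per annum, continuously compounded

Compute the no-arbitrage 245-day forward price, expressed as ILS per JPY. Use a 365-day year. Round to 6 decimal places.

T = 245/365 years.
JPY growth factor: e^(0.0987×245/365) = 1.0684945.
Growth of 1 ILS over T: e^(0.0067×245/365) = 1.0045074.
Forward (JPY per ILS) = 37.158 × 1.0684945 / 1.0045074 = 39.52496.
Quoted the other way: 1/39.52496 = 0.025300 ILS per JPY.

0.025300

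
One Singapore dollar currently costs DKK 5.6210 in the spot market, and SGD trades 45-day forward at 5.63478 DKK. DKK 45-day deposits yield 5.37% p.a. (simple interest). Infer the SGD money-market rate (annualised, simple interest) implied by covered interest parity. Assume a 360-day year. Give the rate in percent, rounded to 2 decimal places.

3.40%

T = 45/360 years.
CIP gives F = S · g_DKK/g_SGD, so g_DKK/g_SGD = 5.63478/5.621 = 1.0024515.
The DKK side grows by 1 + 0.0537×45/360 = 1.0067125.
That pins the SGD growth at 1.0042506.
r = (1.0042506 − 1)/(45/360) = 0.034005 → 3.40%.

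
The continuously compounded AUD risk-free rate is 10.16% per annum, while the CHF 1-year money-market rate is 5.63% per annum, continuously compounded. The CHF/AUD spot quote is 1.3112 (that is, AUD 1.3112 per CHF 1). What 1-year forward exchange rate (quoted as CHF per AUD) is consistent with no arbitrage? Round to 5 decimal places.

0.72888

T = 1 year.
AUD growth factor: e^(0.1016×1) = 1.1069406.
CHF growth factor: e^(0.0563×1) = 1.057915.
Forward (AUD per CHF) = 1.3112 × 1.1069406 / 1.057915 = 1.371963.
Quoted the other way: 1/1.371963 = 0.72888 CHF per AUD.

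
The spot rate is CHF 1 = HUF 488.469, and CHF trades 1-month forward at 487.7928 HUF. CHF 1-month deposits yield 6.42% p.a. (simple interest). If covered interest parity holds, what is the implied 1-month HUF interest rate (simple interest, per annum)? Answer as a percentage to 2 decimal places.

4.75%

T = 1/12 years.
F/S = 487.7928/488.469 = 0.9986157 = (growth of HUF) / (growth of CHF).
The CHF side grows by 1 + 0.0642×1/12 = 1.005350.
So the HUF growth factor = 1.0039583.
(1.0039583 − 1)/T = 0.047500, i.e. 4.75%.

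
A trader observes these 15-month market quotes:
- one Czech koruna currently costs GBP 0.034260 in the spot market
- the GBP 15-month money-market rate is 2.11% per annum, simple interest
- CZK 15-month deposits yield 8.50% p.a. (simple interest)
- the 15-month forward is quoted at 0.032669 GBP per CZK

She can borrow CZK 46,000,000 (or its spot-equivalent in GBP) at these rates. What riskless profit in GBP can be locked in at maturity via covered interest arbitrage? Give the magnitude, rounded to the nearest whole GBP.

T = 15/12 years.
Invest the CZK and cover forward: 46,000,000 × 1.106250 × 0.032669 = GBP 1,662,443.74.
Convert at spot and invest in GBP: 46,000,000 × 0.034260 × 1.026375 = GBP 1,617,525.95.
The quoted forward overvalues CZK, so borrow GBP, buy CZK at spot, deposit the CZK at 8.50%, and sell the proceeds forward at 0.032669.
Arbitrage profit = |1,662,443.74 − 1,617,525.95| = GBP 44,918.

GBP 44,918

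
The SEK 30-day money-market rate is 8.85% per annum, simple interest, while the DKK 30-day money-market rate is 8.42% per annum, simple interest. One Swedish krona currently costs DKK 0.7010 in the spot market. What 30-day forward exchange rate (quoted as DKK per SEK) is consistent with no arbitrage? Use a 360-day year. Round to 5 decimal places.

0.70075

T = 30/360 years.
Growth of 1 DKK over T: 1 + 0.0842×30/360 = 1.0070167.
SEK accumulates by 1 + 0.0885×30/360 = 1.007375.
CIP: F = S · (grow DKK)/(grow SEK) = 0.701 × 1.0070167/1.007375 = 0.7007507 DKK per SEK.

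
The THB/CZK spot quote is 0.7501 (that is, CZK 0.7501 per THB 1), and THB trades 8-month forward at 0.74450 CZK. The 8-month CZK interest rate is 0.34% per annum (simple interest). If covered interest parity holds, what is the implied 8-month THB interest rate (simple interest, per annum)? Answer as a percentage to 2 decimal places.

T = 8/12 years.
CIP gives F = S · g_CZK/g_THB, so g_CZK/g_THB = 0.7445/0.7501 = 0.9925343.
CZK growth factor: 1 + 0.0034×8/12 = 1.0022667.
So the THB growth factor = 1.0098056.
(1.0098056 − 1)/T = 0.014708, i.e. 1.47%.

1.47%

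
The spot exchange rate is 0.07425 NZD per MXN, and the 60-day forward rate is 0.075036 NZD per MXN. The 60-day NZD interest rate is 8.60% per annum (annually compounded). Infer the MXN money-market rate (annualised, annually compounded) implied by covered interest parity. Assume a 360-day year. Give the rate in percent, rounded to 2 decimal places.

T = 60/360 years.
By CIP, F/S equals the NZD-to-MXN growth ratio: 0.075036/0.07425 = 1.0105859.
NZD growth factor: (1 + 0.0860)^(60/360) = 1.0138452.
Hence g_MXN = 1.0032252.
r = 1.0032252^(360/60) − 1 = 0.019508 → 1.95%.

1.95%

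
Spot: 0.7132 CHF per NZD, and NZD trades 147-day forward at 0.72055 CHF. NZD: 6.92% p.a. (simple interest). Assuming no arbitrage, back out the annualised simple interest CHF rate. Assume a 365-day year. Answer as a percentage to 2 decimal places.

9.55%

T = 147/365 years.
By CIP, F/S equals the CHF-to-NZD growth ratio: 0.72055/0.7132 = 1.0103057.
The NZD side grows by 1 + 0.0692×147/365 = 1.0278696.
That pins the CHF growth at 1.0384625.
r = (1.0384625 − 1)/(147/365) = 0.095502 → 9.55%.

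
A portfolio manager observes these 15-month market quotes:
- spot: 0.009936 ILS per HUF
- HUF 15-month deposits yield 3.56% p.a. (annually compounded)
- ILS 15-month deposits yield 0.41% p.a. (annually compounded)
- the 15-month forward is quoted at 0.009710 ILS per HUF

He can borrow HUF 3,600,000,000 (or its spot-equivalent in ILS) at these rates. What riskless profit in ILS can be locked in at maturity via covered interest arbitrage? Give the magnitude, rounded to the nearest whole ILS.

ILS 565,390

T = 15/12 years.
Route A — deposit HUF, sell forward: 3,600,000,000 × 1.0446962895 × 0.009710 = ILS 36,518,403.50.
Route B — convert at spot, deposit ILS: 3,600,000,000 × 0.009936 × 1.0051276239 = ILS 35,953,013.06.
The quoted forward overvalues HUF, so borrow ILS, buy HUF at spot, deposit the HUF at 3.56%, and sell the proceeds forward at 0.009710.
Profit = 36,518,403.50 − 35,953,013.06 = ILS 565,390.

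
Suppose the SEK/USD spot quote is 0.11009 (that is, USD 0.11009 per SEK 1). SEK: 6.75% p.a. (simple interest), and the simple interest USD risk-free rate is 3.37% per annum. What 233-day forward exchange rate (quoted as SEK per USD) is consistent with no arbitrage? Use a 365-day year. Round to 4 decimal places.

9.2753

T = 233/365 years.
USD growth factor: 1 + 0.0337×233/365 = 1.0215126.
SEK accumulates by 1 + 0.0675×233/365 = 1.043089.
So F = 0.11009 × 1.0215126 / 1.043089 = 0.1078128 (USD/SEK).
Invert for SEK per USD: 1 / 0.1078128 = 9.2753.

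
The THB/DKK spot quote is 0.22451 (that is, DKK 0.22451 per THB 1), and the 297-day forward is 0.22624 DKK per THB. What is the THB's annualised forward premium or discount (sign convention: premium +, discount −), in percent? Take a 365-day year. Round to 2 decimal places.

+0.95%

T = 297/365 years.
(F − S)/S = (0.22624 − 0.22451)/0.22451 = 0.0077057.
×(1/T) gives 0.95% p.a.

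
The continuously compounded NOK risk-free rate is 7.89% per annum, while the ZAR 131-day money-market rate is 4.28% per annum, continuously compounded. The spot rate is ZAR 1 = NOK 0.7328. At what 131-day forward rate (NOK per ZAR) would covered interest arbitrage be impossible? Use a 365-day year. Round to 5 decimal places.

0.74236

T = 131/365 years.
Growth of 1 NOK over T: e^(0.0789×131/365) = 1.0287223.
Growth of 1 ZAR over T: e^(0.0428×131/365) = 1.0154797.
CIP: F = S · (grow NOK)/(grow ZAR) = 0.7328 × 1.0287223/1.0154797 = 0.7423562 NOK per ZAR.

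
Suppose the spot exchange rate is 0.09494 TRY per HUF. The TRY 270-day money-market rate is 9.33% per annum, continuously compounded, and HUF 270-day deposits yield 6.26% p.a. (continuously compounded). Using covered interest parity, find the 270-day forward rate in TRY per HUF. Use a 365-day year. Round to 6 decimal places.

0.097121

T = 270/365 years.
TRY accumulates by e^(0.0933×270/365) = 1.0714538.
HUF accumulates by e^(0.0626×270/365) = 1.0473958.
Forward (TRY per HUF) = 0.09494 × 1.0714538 / 1.0473958 = 0.09712071.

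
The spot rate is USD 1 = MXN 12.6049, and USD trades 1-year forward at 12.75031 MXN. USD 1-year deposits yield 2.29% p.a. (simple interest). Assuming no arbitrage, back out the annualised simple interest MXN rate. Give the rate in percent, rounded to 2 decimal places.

3.47%

T = 1 year.
By CIP, F/S equals the MXN-to-USD growth ratio: 12.75031/12.6049 = 1.0115360.
USD growth factor: 1 + 0.0229×1 = 1.022900.
So the MXN growth factor = 1.0347002.
r = (1.0347002 − 1)/1 = 0.034700 → 3.47%.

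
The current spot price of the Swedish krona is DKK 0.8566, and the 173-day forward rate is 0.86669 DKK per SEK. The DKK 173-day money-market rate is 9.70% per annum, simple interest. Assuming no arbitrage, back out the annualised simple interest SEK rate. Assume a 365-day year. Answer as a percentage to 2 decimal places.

T = 173/365 years.
CIP gives F = S · g_DKK/g_SEK, so g_DKK/g_SEK = 0.86669/0.8566 = 1.0117791.
DKK growth factor: 1 + 0.0970×173/365 = 1.0459753.
So the SEK growth factor = 1.0337981.
(1.0337981 − 1)/T = 0.071308, i.e. 7.13%.

7.13%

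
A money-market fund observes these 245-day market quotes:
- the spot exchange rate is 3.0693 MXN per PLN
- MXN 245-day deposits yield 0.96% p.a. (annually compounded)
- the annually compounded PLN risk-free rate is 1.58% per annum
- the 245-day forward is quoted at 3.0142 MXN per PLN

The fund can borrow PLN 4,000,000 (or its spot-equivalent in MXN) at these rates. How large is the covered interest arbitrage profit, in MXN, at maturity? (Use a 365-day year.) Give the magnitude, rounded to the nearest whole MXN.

MXN 171,850

T = 245/365 years.
Keep in PLN, deliver into the forward: 4,000,000·1.0105781253·3.0142 = MXN 12,184,338.34.
Swap to MXN now, deposit: 4,000,000·3.0693·1.0064337097 = MXN 12,356,187.94.
The quoted forward undervalues PLN, so borrow PLN, convert to MXN at spot, deposit the MXN at 0.96%, and buy PLN forward at 3.0142 to cover the loan.
Profit = 12,356,187.94 − 12,184,338.34 = MXN 171,850.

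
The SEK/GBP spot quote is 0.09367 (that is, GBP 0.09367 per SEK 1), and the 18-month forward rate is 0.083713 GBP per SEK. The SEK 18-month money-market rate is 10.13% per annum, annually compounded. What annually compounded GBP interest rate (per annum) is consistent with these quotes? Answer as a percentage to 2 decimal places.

T = 18/12 years.
By CIP, F/S equals the GBP-to-SEK growth ratio: 0.083713/0.09367 = 0.8937013.
The SEK side grows by (1 + 0.1013)^(18/12) = 1.1557355.
So the GBP growth factor = 1.0328823.
r = 1.0328823^(12/18) − 1 = 0.021803 → 2.18%.

2.18%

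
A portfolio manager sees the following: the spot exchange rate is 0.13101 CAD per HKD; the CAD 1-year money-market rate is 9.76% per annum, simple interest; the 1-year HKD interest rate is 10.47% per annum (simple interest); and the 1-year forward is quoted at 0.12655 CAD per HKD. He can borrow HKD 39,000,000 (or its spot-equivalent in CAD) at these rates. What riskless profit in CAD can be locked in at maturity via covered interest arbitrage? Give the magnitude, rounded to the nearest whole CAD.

T = 1 year.
Route A — deposit HKD, sell forward: 39,000,000 × 1.104700 × 0.12655 = CAD 5,452,191.62.
Route B — convert at spot, deposit CAD: 39,000,000 × 0.13101 × 1.097600 = CAD 5,608,066.46.
The quoted forward undervalues HKD, so borrow HKD, convert to CAD at spot, deposit the CAD at 9.76%, and buy HKD forward at 0.12655 to cover the loan.
The gap between the two covered legs is CAD 155,875.

CAD 155,875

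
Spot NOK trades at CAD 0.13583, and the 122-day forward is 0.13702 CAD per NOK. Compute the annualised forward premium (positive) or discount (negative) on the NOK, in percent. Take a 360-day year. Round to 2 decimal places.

T = 122/360 years.
NOK trades forward at +0.87610% vs spot over the period.
×(1/T) gives 2.59% p.a.

+2.59%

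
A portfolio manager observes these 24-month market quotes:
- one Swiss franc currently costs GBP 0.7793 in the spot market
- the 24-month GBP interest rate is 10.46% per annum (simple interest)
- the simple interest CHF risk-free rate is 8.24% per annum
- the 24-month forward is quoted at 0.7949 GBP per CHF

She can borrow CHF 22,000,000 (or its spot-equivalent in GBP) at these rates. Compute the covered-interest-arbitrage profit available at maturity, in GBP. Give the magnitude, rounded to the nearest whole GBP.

T = 2 years.
Invest the CHF and cover forward: 22,000,000 × 1.164800 × 0.7949 = GBP 20,369,789.44.
Convert at spot and invest in GBP: 22,000,000 × 0.7793 × 1.209200 = GBP 20,731,250.32.
The quoted forward undervalues CHF, so borrow CHF, convert to GBP at spot, deposit the GBP at 10.46%, and buy CHF forward at 0.7949 to cover the loan.
The gap between the two covered legs is GBP 361,461.

GBP 361,461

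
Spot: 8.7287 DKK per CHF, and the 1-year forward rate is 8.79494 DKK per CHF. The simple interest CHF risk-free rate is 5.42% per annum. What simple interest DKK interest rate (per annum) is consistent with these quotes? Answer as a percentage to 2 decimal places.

T = 1 year.
CIP gives F = S · g_DKK/g_CHF, so g_DKK/g_CHF = 8.79494/8.7287 = 1.0075888.
CHF growth factor: 1 + 0.0542×1 = 1.054200.
So the DKK growth factor = 1.0622001.
(1.0622001 − 1)/T = 0.062200, i.e. 6.22%.

6.22%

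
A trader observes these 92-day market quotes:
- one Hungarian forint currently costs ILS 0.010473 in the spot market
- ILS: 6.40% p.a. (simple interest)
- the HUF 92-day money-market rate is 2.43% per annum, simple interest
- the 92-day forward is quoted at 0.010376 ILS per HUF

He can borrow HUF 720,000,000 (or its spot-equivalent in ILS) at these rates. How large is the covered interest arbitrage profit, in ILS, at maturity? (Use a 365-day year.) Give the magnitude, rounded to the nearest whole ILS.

ILS 145,723

T = 92/365 years.
Route A — deposit HUF, sell forward: 720,000,000 × 1.006124932 × 0.010376 = ILS 7,516,477.65.
Route B — convert at spot, deposit ILS: 720,000,000 × 0.010473 × 1.016131507 = ILS 7,662,200.60.
The quoted forward undervalues HUF, so borrow HUF, convert to ILS at spot, deposit the ILS at 6.40%, and buy HUF forward at 0.010376 to cover the loan.
Arbitrage profit = |7,516,477.65 − 7,662,200.60| = ILS 145,723.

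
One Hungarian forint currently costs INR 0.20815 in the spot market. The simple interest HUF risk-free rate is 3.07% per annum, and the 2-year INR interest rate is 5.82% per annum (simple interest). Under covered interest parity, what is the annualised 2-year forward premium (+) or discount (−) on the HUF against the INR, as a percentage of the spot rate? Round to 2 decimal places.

T = 2 years.
No-arbitrage forward: 0.20815 × 1.116400 / 1.061400 = 0.21893599 INR/HUF.
Annualised premium = (F − S)/S × (1/T) = (0.21893599 − 0.20815)/0.20815 ÷ 2 = 2.59%.

+2.59%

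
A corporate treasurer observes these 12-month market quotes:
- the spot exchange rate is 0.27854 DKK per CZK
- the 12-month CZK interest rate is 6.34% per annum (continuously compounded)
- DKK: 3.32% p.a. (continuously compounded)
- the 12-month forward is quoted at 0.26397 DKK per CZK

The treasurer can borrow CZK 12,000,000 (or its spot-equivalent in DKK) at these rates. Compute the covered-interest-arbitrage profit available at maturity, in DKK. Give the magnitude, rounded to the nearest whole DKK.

T = 1 year.
Route A — deposit CZK, sell forward: 12,000,000 × 1.065452935 × 0.26397 = DKK 3,374,971.34.
Route B — convert at spot, deposit DKK: 12,000,000 × 0.27854 × 1.03375727 = DKK 3,455,313.00.
The quoted forward undervalues CZK, so borrow CZK, convert to DKK at spot, deposit the DKK at 3.32%, and buy CZK forward at 0.26397 to cover the loan.
Arbitrage profit = |3,374,971.34 − 3,455,313.00| = DKK 80,342.

DKK 80,342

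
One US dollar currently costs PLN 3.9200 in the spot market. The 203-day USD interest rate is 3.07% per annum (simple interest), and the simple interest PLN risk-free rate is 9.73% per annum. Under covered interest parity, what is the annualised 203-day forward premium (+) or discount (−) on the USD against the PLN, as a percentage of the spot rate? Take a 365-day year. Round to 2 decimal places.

T = 203/365 years.
CIP forward (PLN per USD) = 3.92 × 1.0541148/1.0170742 = 4.0627616.
Annualised premium = (F − S)/S × (1/T) = (4.0627616 − 3.92)/3.92 ÷ (203/365) = 6.55%.

+6.55%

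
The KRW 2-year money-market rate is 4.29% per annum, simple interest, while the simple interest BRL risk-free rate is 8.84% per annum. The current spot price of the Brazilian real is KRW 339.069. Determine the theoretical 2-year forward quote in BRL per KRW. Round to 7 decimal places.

0.0031964

T = 2 years.
KRW accumulates by 1 + 0.0429×2 = 1.085800.
BRL accumulates by 1 + 0.0884×2 = 1.176800.
So F = 339.069 × 1.085800 / 1.176800 = 312.8494 (KRW/BRL).
Quoted the other way: 1/312.8494 = 0.0031964 BRL per KRW.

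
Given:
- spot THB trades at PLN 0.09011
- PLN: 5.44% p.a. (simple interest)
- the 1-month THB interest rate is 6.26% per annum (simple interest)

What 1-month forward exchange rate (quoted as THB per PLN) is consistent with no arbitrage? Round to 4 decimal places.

11.1051

T = 1/12 years.
PLN accumulates by 1 + 0.0544×1/12 = 1.00453333.
THB growth factor: 1 + 0.0626×1/12 = 1.00521667.
So F = 0.09011 × 1.00453333 / 1.00521667 = 0.090048744 (PLN/THB).
Invert for THB per PLN: 1 / 0.090048744 = 11.1051.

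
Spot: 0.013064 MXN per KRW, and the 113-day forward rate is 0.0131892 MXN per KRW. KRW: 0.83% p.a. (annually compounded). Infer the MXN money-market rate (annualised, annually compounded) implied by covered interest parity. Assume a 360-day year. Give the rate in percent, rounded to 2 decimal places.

3.94%

T = 113/360 years.
F/S = 0.0131892/0.013064 = 1.0095836 = (growth of MXN) / (growth of KRW).
KRW growth factor: (1 + 0.0083)^(113/360) = 1.0025979.
So the MXN growth factor = 1.0122064.
r = 1.0122064^(360/113) − 1 = 0.039409 → 3.94%.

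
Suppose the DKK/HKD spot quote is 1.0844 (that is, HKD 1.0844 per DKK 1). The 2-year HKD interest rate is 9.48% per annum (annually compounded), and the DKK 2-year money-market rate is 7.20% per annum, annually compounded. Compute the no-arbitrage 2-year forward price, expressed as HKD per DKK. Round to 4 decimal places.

1.1310

T = 2 years.
Growth of 1 HKD over T: (1 + 0.0948)^2 = 1.198587.
DKK growth factor: (1 + 0.0720)^2 = 1.149184.
Forward (HKD per DKK) = 1.0844 × 1.198587 / 1.149184 = 1.131018.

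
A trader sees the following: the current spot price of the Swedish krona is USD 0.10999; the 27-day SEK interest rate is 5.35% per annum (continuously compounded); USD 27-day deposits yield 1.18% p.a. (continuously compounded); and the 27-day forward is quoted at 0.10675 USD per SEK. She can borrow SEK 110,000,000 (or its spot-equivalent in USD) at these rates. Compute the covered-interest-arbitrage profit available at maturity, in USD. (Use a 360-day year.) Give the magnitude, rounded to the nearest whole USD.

USD 319,901

T = 27/360 years.
Invest the SEK and cover forward: 110,000,000 × 1.0040205609 × 0.10675 = USD 11,789,711.44.
Convert at spot and invest in USD: 110,000,000 × 0.10999 × 1.0008853917 = USD 12,109,612.27.
The quoted forward undervalues SEK, so borrow SEK, convert to USD at spot, deposit the USD at 1.18%, and buy SEK forward at 0.10675 to cover the loan.
Arbitrage profit = |11,789,711.44 − 12,109,612.27| = USD 319,901.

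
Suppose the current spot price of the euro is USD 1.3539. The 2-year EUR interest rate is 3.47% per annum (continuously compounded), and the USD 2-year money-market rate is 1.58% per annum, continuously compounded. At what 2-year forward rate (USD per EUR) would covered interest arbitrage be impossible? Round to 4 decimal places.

1.3037

T = 2 years.
Growth of 1 USD over T: e^(0.0158×2) = 1.0321046.
Growth of 1 EUR over T: e^(0.0347×2) = 1.0718649.
Forward (USD per EUR) = 1.3539 × 1.0321046 / 1.0718649 = 1.303678.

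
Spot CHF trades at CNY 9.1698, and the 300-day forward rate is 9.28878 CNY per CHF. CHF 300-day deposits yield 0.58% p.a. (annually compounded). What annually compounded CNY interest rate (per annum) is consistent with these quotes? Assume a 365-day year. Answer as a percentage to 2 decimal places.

2.17%

T = 300/365 years.
CIP gives F = S · g_CNY/g_CHF, so g_CNY/g_CHF = 9.28878/9.1698 = 1.0129752.
CHF growth factor: (1 + 0.0058)^(300/365) = 1.0047647.
So the CNY growth factor = 1.0178017.
r = 1.0178017^(365/300) − 1 = 0.021700 → 2.17%.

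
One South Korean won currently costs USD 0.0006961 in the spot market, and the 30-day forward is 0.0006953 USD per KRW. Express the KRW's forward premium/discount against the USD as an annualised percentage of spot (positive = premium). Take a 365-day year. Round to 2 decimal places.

-1.40%

T = 30/365 years.
Period premium: (0.0006953 − 0.0006961)/0.0006961 = -0.0011493.
×(1/T) gives -1.40% p.a.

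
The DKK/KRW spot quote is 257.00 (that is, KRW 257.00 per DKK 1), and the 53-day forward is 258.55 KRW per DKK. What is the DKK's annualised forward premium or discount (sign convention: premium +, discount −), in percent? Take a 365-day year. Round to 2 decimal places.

+4.15%

T = 53/365 years.
Period premium: (258.55 − 257.0)/257.0 = 0.0060311.
Annualise by dividing by T: 0.0060311 / (53/365) = 0.041535 → 4.15%.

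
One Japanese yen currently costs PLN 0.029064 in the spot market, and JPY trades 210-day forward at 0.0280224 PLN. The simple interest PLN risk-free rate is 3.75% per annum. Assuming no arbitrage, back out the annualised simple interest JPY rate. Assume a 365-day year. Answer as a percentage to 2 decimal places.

T = 210/365 years.
By CIP, F/S equals the PLN-to-JPY growth ratio: 0.0280224/0.029064 = 0.9641618.
The PLN side grows by 1 + 0.0375×210/365 = 1.0215753.
So the JPY growth factor = 1.0595476.
r = (1.0595476 − 1)/(210/365) = 0.103499 → 10.35%.

10.35%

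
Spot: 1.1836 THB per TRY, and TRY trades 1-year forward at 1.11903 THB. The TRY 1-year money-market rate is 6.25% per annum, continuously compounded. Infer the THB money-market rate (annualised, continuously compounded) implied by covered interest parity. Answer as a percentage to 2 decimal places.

0.64%

T = 1 year.
F/S = 1.11903/1.1836 = 0.9454461 = (growth of THB) / (growth of TRY).
The TRY side grows by e^(0.0625×1) = 1.0644945.
So the THB growth factor = 1.0064222.
r = ln(1.0064222)/1 = 0.006402 → 0.64%.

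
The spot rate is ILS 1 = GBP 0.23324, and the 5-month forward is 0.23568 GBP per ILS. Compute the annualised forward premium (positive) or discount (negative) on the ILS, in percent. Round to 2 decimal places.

T = 5/12 years.
(F − S)/S = (0.23568 − 0.23324)/0.23324 = 0.0104613.
Annualise by dividing by T: 0.0104613 / (5/12) = 0.025107 → 2.51%.

+2.51%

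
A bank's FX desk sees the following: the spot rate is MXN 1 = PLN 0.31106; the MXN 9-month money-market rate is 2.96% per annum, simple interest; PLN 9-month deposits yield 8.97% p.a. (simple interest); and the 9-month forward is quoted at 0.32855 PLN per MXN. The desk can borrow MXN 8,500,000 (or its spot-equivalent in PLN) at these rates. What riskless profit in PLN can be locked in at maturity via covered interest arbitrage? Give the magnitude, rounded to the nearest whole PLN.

T = 9/12 years.
Invest the MXN and cover forward: 8,500,000 × 1.022200 × 0.32855 = PLN 2,854,672.39.
Convert at spot and invest in PLN: 8,500,000 × 0.31106 × 1.067275 = PLN 2,821,885.77.
The quoted forward overvalues MXN, so borrow PLN, buy MXN at spot, deposit the MXN at 2.96%, and sell the proceeds forward at 0.32855.
Profit = 2,854,672.39 − 2,821,885.77 = PLN 32,787.

PLN 32,787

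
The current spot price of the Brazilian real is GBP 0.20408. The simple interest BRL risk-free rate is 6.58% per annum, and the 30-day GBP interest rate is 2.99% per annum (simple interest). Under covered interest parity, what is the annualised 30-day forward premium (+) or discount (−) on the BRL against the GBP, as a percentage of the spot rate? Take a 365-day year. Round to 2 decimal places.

T = 30/365 years.
No-arbitrage forward: 0.20408 × 1.0024575 / 1.0054082 = 0.20348106 GBP/BRL.
Annualised premium = (F − S)/S × (1/T) = (0.20348106 − 0.20408)/0.20408 ÷ (30/365) = -3.57%.

-3.57%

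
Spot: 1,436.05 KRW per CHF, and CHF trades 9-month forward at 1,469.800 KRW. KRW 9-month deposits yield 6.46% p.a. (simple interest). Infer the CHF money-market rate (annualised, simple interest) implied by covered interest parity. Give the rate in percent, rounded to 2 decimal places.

T = 9/12 years.
By CIP, F/S equals the KRW-to-CHF growth ratio: 1469.8/1436.05 = 1.0235020.
KRW growth factor: 1 + 0.0646×9/12 = 1.048450.
Hence g_CHF = 1.0243751.
r = (1.0243751 − 1)/(9/12) = 0.032500 → 3.25%.

3.25%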